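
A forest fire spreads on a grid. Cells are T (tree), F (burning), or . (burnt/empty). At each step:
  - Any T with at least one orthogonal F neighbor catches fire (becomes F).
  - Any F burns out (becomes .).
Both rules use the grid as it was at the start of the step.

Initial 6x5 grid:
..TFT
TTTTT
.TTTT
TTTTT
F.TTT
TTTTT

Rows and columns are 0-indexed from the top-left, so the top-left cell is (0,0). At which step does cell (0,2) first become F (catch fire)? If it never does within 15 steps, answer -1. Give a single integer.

Step 1: cell (0,2)='F' (+5 fires, +2 burnt)
  -> target ignites at step 1
Step 2: cell (0,2)='.' (+5 fires, +5 burnt)
Step 3: cell (0,2)='.' (+7 fires, +5 burnt)
Step 4: cell (0,2)='.' (+5 fires, +7 burnt)
Step 5: cell (0,2)='.' (+2 fires, +5 burnt)
Step 6: cell (0,2)='.' (+0 fires, +2 burnt)
  fire out at step 6

1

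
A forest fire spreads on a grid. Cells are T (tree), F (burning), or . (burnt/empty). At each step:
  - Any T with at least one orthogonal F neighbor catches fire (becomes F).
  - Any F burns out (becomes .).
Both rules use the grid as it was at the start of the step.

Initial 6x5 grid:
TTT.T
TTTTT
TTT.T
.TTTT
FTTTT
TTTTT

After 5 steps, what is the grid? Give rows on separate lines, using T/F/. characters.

Step 1: 2 trees catch fire, 1 burn out
  TTT.T
  TTTTT
  TTT.T
  .TTTT
  .FTTT
  FTTTT
Step 2: 3 trees catch fire, 2 burn out
  TTT.T
  TTTTT
  TTT.T
  .FTTT
  ..FTT
  .FTTT
Step 3: 4 trees catch fire, 3 burn out
  TTT.T
  TTTTT
  TFT.T
  ..FTT
  ...FT
  ..FTT
Step 4: 6 trees catch fire, 4 burn out
  TTT.T
  TFTTT
  F.F.T
  ...FT
  ....F
  ...FT
Step 5: 5 trees catch fire, 6 burn out
  TFT.T
  F.FTT
  ....T
  ....F
  .....
  ....F

TFT.T
F.FTT
....T
....F
.....
....F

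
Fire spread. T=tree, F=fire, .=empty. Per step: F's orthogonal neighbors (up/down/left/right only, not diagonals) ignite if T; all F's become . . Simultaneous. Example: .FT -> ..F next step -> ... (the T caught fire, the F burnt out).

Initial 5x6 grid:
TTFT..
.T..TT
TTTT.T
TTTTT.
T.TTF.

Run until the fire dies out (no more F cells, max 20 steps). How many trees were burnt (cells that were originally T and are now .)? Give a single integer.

Step 1: +4 fires, +2 burnt (F count now 4)
Step 2: +4 fires, +4 burnt (F count now 4)
Step 3: +3 fires, +4 burnt (F count now 3)
Step 4: +3 fires, +3 burnt (F count now 3)
Step 5: +1 fires, +3 burnt (F count now 1)
Step 6: +1 fires, +1 burnt (F count now 1)
Step 7: +0 fires, +1 burnt (F count now 0)
Fire out after step 7
Initially T: 19, now '.': 27
Total burnt (originally-T cells now '.'): 16

Answer: 16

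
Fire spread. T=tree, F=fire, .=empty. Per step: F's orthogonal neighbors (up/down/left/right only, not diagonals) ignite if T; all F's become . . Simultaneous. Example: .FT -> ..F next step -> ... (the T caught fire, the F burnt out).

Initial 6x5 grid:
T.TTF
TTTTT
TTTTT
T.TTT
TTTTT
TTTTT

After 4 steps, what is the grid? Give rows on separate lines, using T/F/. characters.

Step 1: 2 trees catch fire, 1 burn out
  T.TF.
  TTTTF
  TTTTT
  T.TTT
  TTTTT
  TTTTT
Step 2: 3 trees catch fire, 2 burn out
  T.F..
  TTTF.
  TTTTF
  T.TTT
  TTTTT
  TTTTT
Step 3: 3 trees catch fire, 3 burn out
  T....
  TTF..
  TTTF.
  T.TTF
  TTTTT
  TTTTT
Step 4: 4 trees catch fire, 3 burn out
  T....
  TF...
  TTF..
  T.TF.
  TTTTF
  TTTTT

T....
TF...
TTF..
T.TF.
TTTTF
TTTTT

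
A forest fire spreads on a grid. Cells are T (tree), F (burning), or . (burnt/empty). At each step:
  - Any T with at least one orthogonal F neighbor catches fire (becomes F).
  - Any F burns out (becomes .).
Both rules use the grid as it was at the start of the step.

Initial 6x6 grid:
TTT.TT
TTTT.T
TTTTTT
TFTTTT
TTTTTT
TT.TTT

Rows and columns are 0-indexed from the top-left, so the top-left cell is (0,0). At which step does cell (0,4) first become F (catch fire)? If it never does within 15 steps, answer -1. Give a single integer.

Step 1: cell (0,4)='T' (+4 fires, +1 burnt)
Step 2: cell (0,4)='T' (+7 fires, +4 burnt)
Step 3: cell (0,4)='T' (+7 fires, +7 burnt)
Step 4: cell (0,4)='T' (+7 fires, +7 burnt)
Step 5: cell (0,4)='T' (+3 fires, +7 burnt)
Step 6: cell (0,4)='T' (+2 fires, +3 burnt)
Step 7: cell (0,4)='T' (+1 fires, +2 burnt)
Step 8: cell (0,4)='F' (+1 fires, +1 burnt)
  -> target ignites at step 8
Step 9: cell (0,4)='.' (+0 fires, +1 burnt)
  fire out at step 9

8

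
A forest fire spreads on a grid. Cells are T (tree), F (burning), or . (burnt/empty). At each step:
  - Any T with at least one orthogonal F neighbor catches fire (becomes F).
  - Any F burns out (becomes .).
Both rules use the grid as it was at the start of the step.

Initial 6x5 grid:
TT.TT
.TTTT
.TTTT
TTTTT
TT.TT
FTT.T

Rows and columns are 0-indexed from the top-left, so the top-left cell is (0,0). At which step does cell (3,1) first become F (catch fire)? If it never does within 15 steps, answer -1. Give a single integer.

Step 1: cell (3,1)='T' (+2 fires, +1 burnt)
Step 2: cell (3,1)='T' (+3 fires, +2 burnt)
Step 3: cell (3,1)='F' (+1 fires, +3 burnt)
  -> target ignites at step 3
Step 4: cell (3,1)='.' (+2 fires, +1 burnt)
Step 5: cell (3,1)='.' (+3 fires, +2 burnt)
Step 6: cell (3,1)='.' (+5 fires, +3 burnt)
Step 7: cell (3,1)='.' (+4 fires, +5 burnt)
Step 8: cell (3,1)='.' (+3 fires, +4 burnt)
Step 9: cell (3,1)='.' (+1 fires, +3 burnt)
Step 10: cell (3,1)='.' (+0 fires, +1 burnt)
  fire out at step 10

3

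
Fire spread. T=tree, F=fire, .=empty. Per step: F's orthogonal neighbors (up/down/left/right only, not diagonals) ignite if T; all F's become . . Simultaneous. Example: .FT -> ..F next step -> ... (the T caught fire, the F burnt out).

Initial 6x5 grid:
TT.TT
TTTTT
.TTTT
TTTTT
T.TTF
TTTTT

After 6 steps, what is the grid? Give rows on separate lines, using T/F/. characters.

Step 1: 3 trees catch fire, 1 burn out
  TT.TT
  TTTTT
  .TTTT
  TTTTF
  T.TF.
  TTTTF
Step 2: 4 trees catch fire, 3 burn out
  TT.TT
  TTTTT
  .TTTF
  TTTF.
  T.F..
  TTTF.
Step 3: 4 trees catch fire, 4 burn out
  TT.TT
  TTTTF
  .TTF.
  TTF..
  T....
  TTF..
Step 4: 5 trees catch fire, 4 burn out
  TT.TF
  TTTF.
  .TF..
  TF...
  T....
  TF...
Step 5: 5 trees catch fire, 5 burn out
  TT.F.
  TTF..
  .F...
  F....
  T....
  F....
Step 6: 2 trees catch fire, 5 burn out
  TT...
  TF...
  .....
  .....
  F....
  .....

TT...
TF...
.....
.....
F....
.....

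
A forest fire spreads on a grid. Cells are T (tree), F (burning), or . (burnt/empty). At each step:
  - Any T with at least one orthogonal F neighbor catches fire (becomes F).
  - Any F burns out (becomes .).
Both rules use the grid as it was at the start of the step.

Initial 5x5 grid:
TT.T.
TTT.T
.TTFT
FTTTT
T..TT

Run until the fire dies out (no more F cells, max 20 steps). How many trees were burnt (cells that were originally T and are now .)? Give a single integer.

Answer: 16

Derivation:
Step 1: +5 fires, +2 burnt (F count now 5)
Step 2: +6 fires, +5 burnt (F count now 6)
Step 3: +2 fires, +6 burnt (F count now 2)
Step 4: +2 fires, +2 burnt (F count now 2)
Step 5: +1 fires, +2 burnt (F count now 1)
Step 6: +0 fires, +1 burnt (F count now 0)
Fire out after step 6
Initially T: 17, now '.': 24
Total burnt (originally-T cells now '.'): 16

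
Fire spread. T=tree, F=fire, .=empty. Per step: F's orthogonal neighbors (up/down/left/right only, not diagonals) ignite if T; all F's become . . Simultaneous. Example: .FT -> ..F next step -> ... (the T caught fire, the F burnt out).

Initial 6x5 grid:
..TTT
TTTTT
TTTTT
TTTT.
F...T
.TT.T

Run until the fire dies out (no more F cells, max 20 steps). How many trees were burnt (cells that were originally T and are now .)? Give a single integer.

Answer: 17

Derivation:
Step 1: +1 fires, +1 burnt (F count now 1)
Step 2: +2 fires, +1 burnt (F count now 2)
Step 3: +3 fires, +2 burnt (F count now 3)
Step 4: +3 fires, +3 burnt (F count now 3)
Step 5: +2 fires, +3 burnt (F count now 2)
Step 6: +3 fires, +2 burnt (F count now 3)
Step 7: +2 fires, +3 burnt (F count now 2)
Step 8: +1 fires, +2 burnt (F count now 1)
Step 9: +0 fires, +1 burnt (F count now 0)
Fire out after step 9
Initially T: 21, now '.': 26
Total burnt (originally-T cells now '.'): 17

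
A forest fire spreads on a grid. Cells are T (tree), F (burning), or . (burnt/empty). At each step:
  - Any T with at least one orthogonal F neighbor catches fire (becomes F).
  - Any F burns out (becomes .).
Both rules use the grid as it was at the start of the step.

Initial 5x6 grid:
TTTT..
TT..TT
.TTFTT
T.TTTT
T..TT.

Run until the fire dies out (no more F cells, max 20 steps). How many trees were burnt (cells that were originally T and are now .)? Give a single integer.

Step 1: +3 fires, +1 burnt (F count now 3)
Step 2: +6 fires, +3 burnt (F count now 6)
Step 3: +4 fires, +6 burnt (F count now 4)
Step 4: +2 fires, +4 burnt (F count now 2)
Step 5: +2 fires, +2 burnt (F count now 2)
Step 6: +1 fires, +2 burnt (F count now 1)
Step 7: +0 fires, +1 burnt (F count now 0)
Fire out after step 7
Initially T: 20, now '.': 28
Total burnt (originally-T cells now '.'): 18

Answer: 18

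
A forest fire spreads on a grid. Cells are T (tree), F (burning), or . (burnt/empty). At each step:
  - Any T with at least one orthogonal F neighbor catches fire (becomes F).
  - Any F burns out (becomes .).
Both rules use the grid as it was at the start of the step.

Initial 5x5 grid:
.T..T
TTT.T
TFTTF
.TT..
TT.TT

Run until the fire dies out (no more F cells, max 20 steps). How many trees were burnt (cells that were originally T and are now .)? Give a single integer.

Answer: 13

Derivation:
Step 1: +6 fires, +2 burnt (F count now 6)
Step 2: +6 fires, +6 burnt (F count now 6)
Step 3: +1 fires, +6 burnt (F count now 1)
Step 4: +0 fires, +1 burnt (F count now 0)
Fire out after step 4
Initially T: 15, now '.': 23
Total burnt (originally-T cells now '.'): 13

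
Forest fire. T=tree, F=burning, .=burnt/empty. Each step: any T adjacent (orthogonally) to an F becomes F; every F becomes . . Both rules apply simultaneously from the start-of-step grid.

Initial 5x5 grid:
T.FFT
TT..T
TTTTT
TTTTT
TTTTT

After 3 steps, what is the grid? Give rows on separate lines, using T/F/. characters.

Step 1: 1 trees catch fire, 2 burn out
  T...F
  TT..T
  TTTTT
  TTTTT
  TTTTT
Step 2: 1 trees catch fire, 1 burn out
  T....
  TT..F
  TTTTT
  TTTTT
  TTTTT
Step 3: 1 trees catch fire, 1 burn out
  T....
  TT...
  TTTTF
  TTTTT
  TTTTT

T....
TT...
TTTTF
TTTTT
TTTTT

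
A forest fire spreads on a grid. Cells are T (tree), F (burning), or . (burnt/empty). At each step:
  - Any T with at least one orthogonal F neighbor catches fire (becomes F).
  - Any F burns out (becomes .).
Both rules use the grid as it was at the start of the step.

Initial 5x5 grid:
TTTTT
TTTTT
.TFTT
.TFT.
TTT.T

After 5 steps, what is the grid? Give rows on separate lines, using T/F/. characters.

Step 1: 6 trees catch fire, 2 burn out
  TTTTT
  TTFTT
  .F.FT
  .F.F.
  TTF.T
Step 2: 5 trees catch fire, 6 burn out
  TTFTT
  TF.FT
  ....F
  .....
  TF..T
Step 3: 5 trees catch fire, 5 burn out
  TF.FT
  F...F
  .....
  .....
  F...T
Step 4: 2 trees catch fire, 5 burn out
  F...F
  .....
  .....
  .....
  ....T
Step 5: 0 trees catch fire, 2 burn out
  .....
  .....
  .....
  .....
  ....T

.....
.....
.....
.....
....T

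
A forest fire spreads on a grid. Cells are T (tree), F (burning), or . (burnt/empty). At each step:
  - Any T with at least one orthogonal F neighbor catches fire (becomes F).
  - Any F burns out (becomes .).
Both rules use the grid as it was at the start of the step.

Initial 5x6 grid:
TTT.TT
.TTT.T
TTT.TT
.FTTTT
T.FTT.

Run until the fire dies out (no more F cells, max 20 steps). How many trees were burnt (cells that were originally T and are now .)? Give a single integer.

Answer: 20

Derivation:
Step 1: +3 fires, +2 burnt (F count now 3)
Step 2: +5 fires, +3 burnt (F count now 5)
Step 3: +3 fires, +5 burnt (F count now 3)
Step 4: +5 fires, +3 burnt (F count now 5)
Step 5: +1 fires, +5 burnt (F count now 1)
Step 6: +1 fires, +1 burnt (F count now 1)
Step 7: +1 fires, +1 burnt (F count now 1)
Step 8: +1 fires, +1 burnt (F count now 1)
Step 9: +0 fires, +1 burnt (F count now 0)
Fire out after step 9
Initially T: 21, now '.': 29
Total burnt (originally-T cells now '.'): 20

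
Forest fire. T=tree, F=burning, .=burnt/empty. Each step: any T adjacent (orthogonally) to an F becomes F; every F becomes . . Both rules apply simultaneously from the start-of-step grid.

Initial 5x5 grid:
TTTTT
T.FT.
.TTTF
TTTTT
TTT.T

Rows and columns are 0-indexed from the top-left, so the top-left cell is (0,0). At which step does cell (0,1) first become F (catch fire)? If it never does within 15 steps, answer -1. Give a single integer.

Step 1: cell (0,1)='T' (+5 fires, +2 burnt)
Step 2: cell (0,1)='F' (+6 fires, +5 burnt)
  -> target ignites at step 2
Step 3: cell (0,1)='.' (+4 fires, +6 burnt)
Step 4: cell (0,1)='.' (+3 fires, +4 burnt)
Step 5: cell (0,1)='.' (+1 fires, +3 burnt)
Step 6: cell (0,1)='.' (+0 fires, +1 burnt)
  fire out at step 6

2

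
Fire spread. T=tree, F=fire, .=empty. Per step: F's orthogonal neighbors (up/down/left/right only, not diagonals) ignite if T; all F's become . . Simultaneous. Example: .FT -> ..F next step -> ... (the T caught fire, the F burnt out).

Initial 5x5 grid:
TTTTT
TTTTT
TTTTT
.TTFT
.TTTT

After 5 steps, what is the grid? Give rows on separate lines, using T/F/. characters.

Step 1: 4 trees catch fire, 1 burn out
  TTTTT
  TTTTT
  TTTFT
  .TF.F
  .TTFT
Step 2: 6 trees catch fire, 4 burn out
  TTTTT
  TTTFT
  TTF.F
  .F...
  .TF.F
Step 3: 5 trees catch fire, 6 burn out
  TTTFT
  TTF.F
  TF...
  .....
  .F...
Step 4: 4 trees catch fire, 5 burn out
  TTF.F
  TF...
  F....
  .....
  .....
Step 5: 2 trees catch fire, 4 burn out
  TF...
  F....
  .....
  .....
  .....

TF...
F....
.....
.....
.....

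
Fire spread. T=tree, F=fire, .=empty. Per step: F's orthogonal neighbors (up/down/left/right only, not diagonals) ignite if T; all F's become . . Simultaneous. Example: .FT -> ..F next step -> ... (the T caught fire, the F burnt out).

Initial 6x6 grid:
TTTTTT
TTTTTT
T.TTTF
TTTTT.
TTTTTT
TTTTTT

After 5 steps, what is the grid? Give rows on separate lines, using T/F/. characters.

Step 1: 2 trees catch fire, 1 burn out
  TTTTTT
  TTTTTF
  T.TTF.
  TTTTT.
  TTTTTT
  TTTTTT
Step 2: 4 trees catch fire, 2 burn out
  TTTTTF
  TTTTF.
  T.TF..
  TTTTF.
  TTTTTT
  TTTTTT
Step 3: 5 trees catch fire, 4 burn out
  TTTTF.
  TTTF..
  T.F...
  TTTF..
  TTTTFT
  TTTTTT
Step 4: 6 trees catch fire, 5 burn out
  TTTF..
  TTF...
  T.....
  TTF...
  TTTF.F
  TTTTFT
Step 5: 6 trees catch fire, 6 burn out
  TTF...
  TF....
  T.....
  TF....
  TTF...
  TTTF.F

TTF...
TF....
T.....
TF....
TTF...
TTTF.F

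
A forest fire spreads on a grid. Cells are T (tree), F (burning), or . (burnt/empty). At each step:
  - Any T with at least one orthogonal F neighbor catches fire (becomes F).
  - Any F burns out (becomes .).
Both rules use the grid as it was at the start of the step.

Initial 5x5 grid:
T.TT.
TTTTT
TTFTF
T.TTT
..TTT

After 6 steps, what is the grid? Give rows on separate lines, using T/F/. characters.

Step 1: 6 trees catch fire, 2 burn out
  T.TT.
  TTFTF
  TF.F.
  T.FTF
  ..TTT
Step 2: 7 trees catch fire, 6 burn out
  T.FT.
  TF.F.
  F....
  T..F.
  ..FTF
Step 3: 4 trees catch fire, 7 burn out
  T..F.
  F....
  .....
  F....
  ...F.
Step 4: 1 trees catch fire, 4 burn out
  F....
  .....
  .....
  .....
  .....
Step 5: 0 trees catch fire, 1 burn out
  .....
  .....
  .....
  .....
  .....
Step 6: 0 trees catch fire, 0 burn out
  .....
  .....
  .....
  .....
  .....

.....
.....
.....
.....
.....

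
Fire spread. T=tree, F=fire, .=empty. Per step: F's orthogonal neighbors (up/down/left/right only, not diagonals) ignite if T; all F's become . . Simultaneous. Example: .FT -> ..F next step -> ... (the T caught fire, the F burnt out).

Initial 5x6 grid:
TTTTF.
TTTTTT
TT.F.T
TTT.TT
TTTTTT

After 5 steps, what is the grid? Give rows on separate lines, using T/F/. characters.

Step 1: 3 trees catch fire, 2 burn out
  TTTF..
  TTTFFT
  TT...T
  TTT.TT
  TTTTTT
Step 2: 3 trees catch fire, 3 burn out
  TTF...
  TTF..F
  TT...T
  TTT.TT
  TTTTTT
Step 3: 3 trees catch fire, 3 burn out
  TF....
  TF....
  TT...F
  TTT.TT
  TTTTTT
Step 4: 4 trees catch fire, 3 burn out
  F.....
  F.....
  TF....
  TTT.TF
  TTTTTT
Step 5: 4 trees catch fire, 4 burn out
  ......
  ......
  F.....
  TFT.F.
  TTTTTF

......
......
F.....
TFT.F.
TTTTTF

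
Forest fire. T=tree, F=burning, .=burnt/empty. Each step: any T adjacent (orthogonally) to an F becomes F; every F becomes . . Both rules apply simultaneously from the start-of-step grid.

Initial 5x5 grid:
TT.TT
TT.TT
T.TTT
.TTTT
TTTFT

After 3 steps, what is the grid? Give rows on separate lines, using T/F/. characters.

Step 1: 3 trees catch fire, 1 burn out
  TT.TT
  TT.TT
  T.TTT
  .TTFT
  TTF.F
Step 2: 4 trees catch fire, 3 burn out
  TT.TT
  TT.TT
  T.TFT
  .TF.F
  TF...
Step 3: 5 trees catch fire, 4 burn out
  TT.TT
  TT.FT
  T.F.F
  .F...
  F....

TT.TT
TT.FT
T.F.F
.F...
F....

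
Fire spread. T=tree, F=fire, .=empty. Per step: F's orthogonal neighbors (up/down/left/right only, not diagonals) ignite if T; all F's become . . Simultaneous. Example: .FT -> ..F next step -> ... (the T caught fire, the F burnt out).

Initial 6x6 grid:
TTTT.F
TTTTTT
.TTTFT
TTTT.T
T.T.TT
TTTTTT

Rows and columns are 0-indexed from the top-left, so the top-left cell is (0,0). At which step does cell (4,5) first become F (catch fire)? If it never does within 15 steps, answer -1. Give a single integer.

Step 1: cell (4,5)='T' (+4 fires, +2 burnt)
Step 2: cell (4,5)='T' (+4 fires, +4 burnt)
Step 3: cell (4,5)='F' (+5 fires, +4 burnt)
  -> target ignites at step 3
Step 4: cell (4,5)='.' (+6 fires, +5 burnt)
Step 5: cell (4,5)='.' (+5 fires, +6 burnt)
Step 6: cell (4,5)='.' (+4 fires, +5 burnt)
Step 7: cell (4,5)='.' (+1 fires, +4 burnt)
Step 8: cell (4,5)='.' (+0 fires, +1 burnt)
  fire out at step 8

3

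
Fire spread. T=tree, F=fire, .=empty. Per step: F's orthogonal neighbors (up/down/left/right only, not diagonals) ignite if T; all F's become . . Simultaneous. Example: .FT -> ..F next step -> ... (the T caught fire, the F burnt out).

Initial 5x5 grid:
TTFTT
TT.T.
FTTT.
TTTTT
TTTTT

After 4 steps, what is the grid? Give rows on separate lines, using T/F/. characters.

Step 1: 5 trees catch fire, 2 burn out
  TF.FT
  FT.T.
  .FTT.
  FTTTT
  TTTTT
Step 2: 7 trees catch fire, 5 burn out
  F...F
  .F.F.
  ..FT.
  .FTTT
  FTTTT
Step 3: 3 trees catch fire, 7 burn out
  .....
  .....
  ...F.
  ..FTT
  .FTTT
Step 4: 2 trees catch fire, 3 burn out
  .....
  .....
  .....
  ...FT
  ..FTT

.....
.....
.....
...FT
..FTT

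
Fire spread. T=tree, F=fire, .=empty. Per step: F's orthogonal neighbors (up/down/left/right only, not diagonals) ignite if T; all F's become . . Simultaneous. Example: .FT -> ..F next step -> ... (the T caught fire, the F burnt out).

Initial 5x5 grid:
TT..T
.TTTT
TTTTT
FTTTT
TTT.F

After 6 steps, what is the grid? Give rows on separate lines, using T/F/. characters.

Step 1: 4 trees catch fire, 2 burn out
  TT..T
  .TTTT
  FTTTT
  .FTTF
  FTT..
Step 2: 5 trees catch fire, 4 burn out
  TT..T
  .TTTT
  .FTTF
  ..FF.
  .FT..
Step 3: 5 trees catch fire, 5 burn out
  TT..T
  .FTTF
  ..FF.
  .....
  ..F..
Step 4: 4 trees catch fire, 5 burn out
  TF..F
  ..FF.
  .....
  .....
  .....
Step 5: 1 trees catch fire, 4 burn out
  F....
  .....
  .....
  .....
  .....
Step 6: 0 trees catch fire, 1 burn out
  .....
  .....
  .....
  .....
  .....

.....
.....
.....
.....
.....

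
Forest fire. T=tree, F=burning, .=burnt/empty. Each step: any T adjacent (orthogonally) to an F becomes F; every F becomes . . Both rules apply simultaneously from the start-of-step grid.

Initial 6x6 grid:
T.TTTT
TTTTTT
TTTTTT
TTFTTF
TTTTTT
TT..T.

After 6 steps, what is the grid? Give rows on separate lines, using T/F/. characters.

Step 1: 7 trees catch fire, 2 burn out
  T.TTTT
  TTTTTT
  TTFTTF
  TF.FF.
  TTFTTF
  TT..T.
Step 2: 9 trees catch fire, 7 burn out
  T.TTTT
  TTFTTF
  TF.FF.
  F.....
  TF.FF.
  TT..T.
Step 3: 9 trees catch fire, 9 burn out
  T.FTTF
  TF.FF.
  F.....
  ......
  F.....
  TF..F.
Step 4: 4 trees catch fire, 9 burn out
  T..FF.
  F.....
  ......
  ......
  ......
  F.....
Step 5: 1 trees catch fire, 4 burn out
  F.....
  ......
  ......
  ......
  ......
  ......
Step 6: 0 trees catch fire, 1 burn out
  ......
  ......
  ......
  ......
  ......
  ......

......
......
......
......
......
......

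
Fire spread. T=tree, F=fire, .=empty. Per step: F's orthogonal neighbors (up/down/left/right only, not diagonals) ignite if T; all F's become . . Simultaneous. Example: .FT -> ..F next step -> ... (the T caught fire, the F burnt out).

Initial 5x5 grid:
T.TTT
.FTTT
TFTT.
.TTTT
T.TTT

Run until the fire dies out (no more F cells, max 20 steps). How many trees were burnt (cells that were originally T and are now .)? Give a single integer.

Answer: 16

Derivation:
Step 1: +4 fires, +2 burnt (F count now 4)
Step 2: +4 fires, +4 burnt (F count now 4)
Step 3: +4 fires, +4 burnt (F count now 4)
Step 4: +3 fires, +4 burnt (F count now 3)
Step 5: +1 fires, +3 burnt (F count now 1)
Step 6: +0 fires, +1 burnt (F count now 0)
Fire out after step 6
Initially T: 18, now '.': 23
Total burnt (originally-T cells now '.'): 16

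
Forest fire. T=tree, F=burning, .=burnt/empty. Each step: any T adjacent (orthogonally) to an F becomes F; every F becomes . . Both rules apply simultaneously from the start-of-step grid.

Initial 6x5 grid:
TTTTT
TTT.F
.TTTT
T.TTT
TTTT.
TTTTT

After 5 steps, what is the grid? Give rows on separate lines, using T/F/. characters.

Step 1: 2 trees catch fire, 1 burn out
  TTTTF
  TTT..
  .TTTF
  T.TTT
  TTTT.
  TTTTT
Step 2: 3 trees catch fire, 2 burn out
  TTTF.
  TTT..
  .TTF.
  T.TTF
  TTTT.
  TTTTT
Step 3: 3 trees catch fire, 3 burn out
  TTF..
  TTT..
  .TF..
  T.TF.
  TTTT.
  TTTTT
Step 4: 5 trees catch fire, 3 burn out
  TF...
  TTF..
  .F...
  T.F..
  TTTF.
  TTTTT
Step 5: 4 trees catch fire, 5 burn out
  F....
  TF...
  .....
  T....
  TTF..
  TTTFT

F....
TF...
.....
T....
TTF..
TTTFT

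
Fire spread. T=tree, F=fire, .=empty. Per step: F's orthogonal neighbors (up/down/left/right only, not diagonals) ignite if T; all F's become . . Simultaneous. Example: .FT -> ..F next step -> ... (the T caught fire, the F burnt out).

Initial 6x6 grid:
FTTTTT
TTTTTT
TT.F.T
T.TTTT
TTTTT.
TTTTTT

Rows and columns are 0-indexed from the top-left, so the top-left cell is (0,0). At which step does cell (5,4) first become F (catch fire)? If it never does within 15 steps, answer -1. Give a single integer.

Step 1: cell (5,4)='T' (+4 fires, +2 burnt)
Step 2: cell (5,4)='T' (+9 fires, +4 burnt)
Step 3: cell (5,4)='T' (+8 fires, +9 burnt)
Step 4: cell (5,4)='F' (+6 fires, +8 burnt)
  -> target ignites at step 4
Step 5: cell (5,4)='.' (+3 fires, +6 burnt)
Step 6: cell (5,4)='.' (+0 fires, +3 burnt)
  fire out at step 6

4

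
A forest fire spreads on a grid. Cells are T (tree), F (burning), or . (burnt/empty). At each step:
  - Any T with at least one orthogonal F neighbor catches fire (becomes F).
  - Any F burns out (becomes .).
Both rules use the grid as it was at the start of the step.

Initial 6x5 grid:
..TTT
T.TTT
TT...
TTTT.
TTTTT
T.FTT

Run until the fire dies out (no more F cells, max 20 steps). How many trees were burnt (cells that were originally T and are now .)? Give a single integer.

Step 1: +2 fires, +1 burnt (F count now 2)
Step 2: +4 fires, +2 burnt (F count now 4)
Step 3: +4 fires, +4 burnt (F count now 4)
Step 4: +3 fires, +4 burnt (F count now 3)
Step 5: +1 fires, +3 burnt (F count now 1)
Step 6: +1 fires, +1 burnt (F count now 1)
Step 7: +0 fires, +1 burnt (F count now 0)
Fire out after step 7
Initially T: 21, now '.': 24
Total burnt (originally-T cells now '.'): 15

Answer: 15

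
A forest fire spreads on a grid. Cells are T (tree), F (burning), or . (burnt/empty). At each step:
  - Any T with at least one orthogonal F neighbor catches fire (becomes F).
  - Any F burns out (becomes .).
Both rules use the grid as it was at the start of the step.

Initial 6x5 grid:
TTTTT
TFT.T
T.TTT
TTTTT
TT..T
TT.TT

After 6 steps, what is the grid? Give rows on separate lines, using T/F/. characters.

Step 1: 3 trees catch fire, 1 burn out
  TFTTT
  F.F.T
  T.TTT
  TTTTT
  TT..T
  TT.TT
Step 2: 4 trees catch fire, 3 burn out
  F.FTT
  ....T
  F.FTT
  TTTTT
  TT..T
  TT.TT
Step 3: 4 trees catch fire, 4 burn out
  ...FT
  ....T
  ...FT
  FTFTT
  TT..T
  TT.TT
Step 4: 5 trees catch fire, 4 burn out
  ....F
  ....T
  ....F
  .F.FT
  FT..T
  TT.TT
Step 5: 4 trees catch fire, 5 burn out
  .....
  ....F
  .....
  ....F
  .F..T
  FT.TT
Step 6: 2 trees catch fire, 4 burn out
  .....
  .....
  .....
  .....
  ....F
  .F.TT

.....
.....
.....
.....
....F
.F.TT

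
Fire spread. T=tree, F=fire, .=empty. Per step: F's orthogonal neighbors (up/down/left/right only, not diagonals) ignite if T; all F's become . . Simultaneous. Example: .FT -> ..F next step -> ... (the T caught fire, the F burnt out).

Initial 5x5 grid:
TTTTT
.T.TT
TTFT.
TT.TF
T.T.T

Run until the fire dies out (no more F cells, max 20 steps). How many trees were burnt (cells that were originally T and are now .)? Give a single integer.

Answer: 16

Derivation:
Step 1: +4 fires, +2 burnt (F count now 4)
Step 2: +4 fires, +4 burnt (F count now 4)
Step 3: +4 fires, +4 burnt (F count now 4)
Step 4: +4 fires, +4 burnt (F count now 4)
Step 5: +0 fires, +4 burnt (F count now 0)
Fire out after step 5
Initially T: 17, now '.': 24
Total burnt (originally-T cells now '.'): 16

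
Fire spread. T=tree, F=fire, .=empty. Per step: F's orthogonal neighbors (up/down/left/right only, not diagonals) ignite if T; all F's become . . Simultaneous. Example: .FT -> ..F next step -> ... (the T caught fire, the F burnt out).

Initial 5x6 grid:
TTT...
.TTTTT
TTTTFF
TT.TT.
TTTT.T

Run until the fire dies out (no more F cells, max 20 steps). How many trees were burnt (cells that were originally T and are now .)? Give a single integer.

Step 1: +4 fires, +2 burnt (F count now 4)
Step 2: +3 fires, +4 burnt (F count now 3)
Step 3: +3 fires, +3 burnt (F count now 3)
Step 4: +5 fires, +3 burnt (F count now 5)
Step 5: +3 fires, +5 burnt (F count now 3)
Step 6: +2 fires, +3 burnt (F count now 2)
Step 7: +0 fires, +2 burnt (F count now 0)
Fire out after step 7
Initially T: 21, now '.': 29
Total burnt (originally-T cells now '.'): 20

Answer: 20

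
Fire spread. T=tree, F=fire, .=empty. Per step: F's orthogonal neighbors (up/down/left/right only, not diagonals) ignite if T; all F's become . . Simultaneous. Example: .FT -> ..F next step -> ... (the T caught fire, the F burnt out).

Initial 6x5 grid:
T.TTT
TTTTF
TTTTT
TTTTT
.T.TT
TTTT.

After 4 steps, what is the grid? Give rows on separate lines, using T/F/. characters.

Step 1: 3 trees catch fire, 1 burn out
  T.TTF
  TTTF.
  TTTTF
  TTTTT
  .T.TT
  TTTT.
Step 2: 4 trees catch fire, 3 burn out
  T.TF.
  TTF..
  TTTF.
  TTTTF
  .T.TT
  TTTT.
Step 3: 5 trees catch fire, 4 burn out
  T.F..
  TF...
  TTF..
  TTTF.
  .T.TF
  TTTT.
Step 4: 4 trees catch fire, 5 burn out
  T....
  F....
  TF...
  TTF..
  .T.F.
  TTTT.

T....
F....
TF...
TTF..
.T.F.
TTTT.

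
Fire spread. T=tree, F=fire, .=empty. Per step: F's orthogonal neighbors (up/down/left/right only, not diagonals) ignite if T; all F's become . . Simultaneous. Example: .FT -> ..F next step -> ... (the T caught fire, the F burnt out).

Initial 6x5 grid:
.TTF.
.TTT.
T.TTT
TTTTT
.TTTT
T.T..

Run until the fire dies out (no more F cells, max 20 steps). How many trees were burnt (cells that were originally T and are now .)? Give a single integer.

Step 1: +2 fires, +1 burnt (F count now 2)
Step 2: +3 fires, +2 burnt (F count now 3)
Step 3: +4 fires, +3 burnt (F count now 4)
Step 4: +3 fires, +4 burnt (F count now 3)
Step 5: +3 fires, +3 burnt (F count now 3)
Step 6: +3 fires, +3 burnt (F count now 3)
Step 7: +1 fires, +3 burnt (F count now 1)
Step 8: +0 fires, +1 burnt (F count now 0)
Fire out after step 8
Initially T: 20, now '.': 29
Total burnt (originally-T cells now '.'): 19

Answer: 19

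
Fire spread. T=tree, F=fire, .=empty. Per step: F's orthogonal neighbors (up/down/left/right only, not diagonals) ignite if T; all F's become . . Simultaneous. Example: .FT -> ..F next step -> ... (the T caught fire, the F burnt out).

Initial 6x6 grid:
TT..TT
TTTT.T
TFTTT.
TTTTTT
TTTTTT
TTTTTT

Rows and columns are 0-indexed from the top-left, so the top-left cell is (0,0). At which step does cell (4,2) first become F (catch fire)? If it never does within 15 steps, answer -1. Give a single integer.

Step 1: cell (4,2)='T' (+4 fires, +1 burnt)
Step 2: cell (4,2)='T' (+7 fires, +4 burnt)
Step 3: cell (4,2)='F' (+7 fires, +7 burnt)
  -> target ignites at step 3
Step 4: cell (4,2)='.' (+4 fires, +7 burnt)
Step 5: cell (4,2)='.' (+3 fires, +4 burnt)
Step 6: cell (4,2)='.' (+2 fires, +3 burnt)
Step 7: cell (4,2)='.' (+1 fires, +2 burnt)
Step 8: cell (4,2)='.' (+0 fires, +1 burnt)
  fire out at step 8

3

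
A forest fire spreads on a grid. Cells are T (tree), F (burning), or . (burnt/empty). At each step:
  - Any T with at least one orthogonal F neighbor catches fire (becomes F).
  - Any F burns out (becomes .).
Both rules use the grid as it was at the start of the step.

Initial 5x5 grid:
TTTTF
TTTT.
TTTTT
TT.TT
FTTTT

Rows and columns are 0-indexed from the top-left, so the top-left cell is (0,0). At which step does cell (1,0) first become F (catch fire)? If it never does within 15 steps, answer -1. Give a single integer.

Step 1: cell (1,0)='T' (+3 fires, +2 burnt)
Step 2: cell (1,0)='T' (+5 fires, +3 burnt)
Step 3: cell (1,0)='F' (+6 fires, +5 burnt)
  -> target ignites at step 3
Step 4: cell (1,0)='.' (+6 fires, +6 burnt)
Step 5: cell (1,0)='.' (+1 fires, +6 burnt)
Step 6: cell (1,0)='.' (+0 fires, +1 burnt)
  fire out at step 6

3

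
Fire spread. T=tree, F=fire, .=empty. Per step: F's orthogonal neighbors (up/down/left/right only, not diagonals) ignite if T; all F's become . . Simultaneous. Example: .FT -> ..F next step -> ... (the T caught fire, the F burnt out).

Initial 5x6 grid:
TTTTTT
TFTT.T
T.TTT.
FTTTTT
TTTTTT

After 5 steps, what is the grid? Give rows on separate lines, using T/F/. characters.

Step 1: 6 trees catch fire, 2 burn out
  TFTTTT
  F.FT.T
  F.TTT.
  .FTTTT
  FTTTTT
Step 2: 6 trees catch fire, 6 burn out
  F.FTTT
  ...F.T
  ..FTT.
  ..FTTT
  .FTTTT
Step 3: 4 trees catch fire, 6 burn out
  ...FTT
  .....T
  ...FT.
  ...FTT
  ..FTTT
Step 4: 4 trees catch fire, 4 burn out
  ....FT
  .....T
  ....F.
  ....FT
  ...FTT
Step 5: 3 trees catch fire, 4 burn out
  .....F
  .....T
  ......
  .....F
  ....FT

.....F
.....T
......
.....F
....FT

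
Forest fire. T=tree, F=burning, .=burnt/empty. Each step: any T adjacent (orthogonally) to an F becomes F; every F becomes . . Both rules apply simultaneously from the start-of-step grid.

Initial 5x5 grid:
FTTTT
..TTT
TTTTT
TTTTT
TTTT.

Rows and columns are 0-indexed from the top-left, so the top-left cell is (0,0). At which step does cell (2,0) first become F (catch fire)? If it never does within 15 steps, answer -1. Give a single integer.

Step 1: cell (2,0)='T' (+1 fires, +1 burnt)
Step 2: cell (2,0)='T' (+1 fires, +1 burnt)
Step 3: cell (2,0)='T' (+2 fires, +1 burnt)
Step 4: cell (2,0)='T' (+3 fires, +2 burnt)
Step 5: cell (2,0)='T' (+4 fires, +3 burnt)
Step 6: cell (2,0)='F' (+5 fires, +4 burnt)
  -> target ignites at step 6
Step 7: cell (2,0)='.' (+4 fires, +5 burnt)
Step 8: cell (2,0)='.' (+1 fires, +4 burnt)
Step 9: cell (2,0)='.' (+0 fires, +1 burnt)
  fire out at step 9

6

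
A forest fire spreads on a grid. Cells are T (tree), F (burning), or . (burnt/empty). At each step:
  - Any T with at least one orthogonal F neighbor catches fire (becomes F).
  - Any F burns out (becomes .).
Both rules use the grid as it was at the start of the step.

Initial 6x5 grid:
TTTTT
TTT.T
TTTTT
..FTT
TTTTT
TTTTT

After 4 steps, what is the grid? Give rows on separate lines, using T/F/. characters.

Step 1: 3 trees catch fire, 1 burn out
  TTTTT
  TTT.T
  TTFTT
  ...FT
  TTFTT
  TTTTT
Step 2: 7 trees catch fire, 3 burn out
  TTTTT
  TTF.T
  TF.FT
  ....F
  TF.FT
  TTFTT
Step 3: 8 trees catch fire, 7 burn out
  TTFTT
  TF..T
  F...F
  .....
  F...F
  TF.FT
Step 4: 6 trees catch fire, 8 burn out
  TF.FT
  F...F
  .....
  .....
  .....
  F...F

TF.FT
F...F
.....
.....
.....
F...F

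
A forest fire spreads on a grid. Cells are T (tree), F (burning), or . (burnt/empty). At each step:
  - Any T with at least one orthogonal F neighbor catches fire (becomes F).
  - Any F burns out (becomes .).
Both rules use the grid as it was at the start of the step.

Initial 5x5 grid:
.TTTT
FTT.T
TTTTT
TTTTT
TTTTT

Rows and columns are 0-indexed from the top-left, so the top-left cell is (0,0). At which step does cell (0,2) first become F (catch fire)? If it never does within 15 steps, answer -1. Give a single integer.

Step 1: cell (0,2)='T' (+2 fires, +1 burnt)
Step 2: cell (0,2)='T' (+4 fires, +2 burnt)
Step 3: cell (0,2)='F' (+4 fires, +4 burnt)
  -> target ignites at step 3
Step 4: cell (0,2)='.' (+4 fires, +4 burnt)
Step 5: cell (0,2)='.' (+4 fires, +4 burnt)
Step 6: cell (0,2)='.' (+3 fires, +4 burnt)
Step 7: cell (0,2)='.' (+1 fires, +3 burnt)
Step 8: cell (0,2)='.' (+0 fires, +1 burnt)
  fire out at step 8

3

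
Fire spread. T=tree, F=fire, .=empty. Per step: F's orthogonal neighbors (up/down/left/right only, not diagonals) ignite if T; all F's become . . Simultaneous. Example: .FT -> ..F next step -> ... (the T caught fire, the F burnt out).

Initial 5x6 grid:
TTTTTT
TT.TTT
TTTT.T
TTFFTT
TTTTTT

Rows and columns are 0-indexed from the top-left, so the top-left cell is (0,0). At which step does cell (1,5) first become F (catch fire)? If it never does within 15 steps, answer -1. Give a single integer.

Step 1: cell (1,5)='T' (+6 fires, +2 burnt)
Step 2: cell (1,5)='T' (+6 fires, +6 burnt)
Step 3: cell (1,5)='T' (+7 fires, +6 burnt)
Step 4: cell (1,5)='F' (+5 fires, +7 burnt)
  -> target ignites at step 4
Step 5: cell (1,5)='.' (+2 fires, +5 burnt)
Step 6: cell (1,5)='.' (+0 fires, +2 burnt)
  fire out at step 6

4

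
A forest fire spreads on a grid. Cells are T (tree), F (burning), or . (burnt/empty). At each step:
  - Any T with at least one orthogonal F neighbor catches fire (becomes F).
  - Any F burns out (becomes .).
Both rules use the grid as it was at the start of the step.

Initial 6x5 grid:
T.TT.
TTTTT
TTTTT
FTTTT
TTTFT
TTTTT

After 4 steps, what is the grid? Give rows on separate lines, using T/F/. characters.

Step 1: 7 trees catch fire, 2 burn out
  T.TT.
  TTTTT
  FTTTT
  .FTFT
  FTF.F
  TTTFT
Step 2: 9 trees catch fire, 7 burn out
  T.TT.
  FTTTT
  .FTFT
  ..F.F
  .F...
  FTF.F
Step 3: 6 trees catch fire, 9 burn out
  F.TT.
  .FTFT
  ..F.F
  .....
  .....
  .F...
Step 4: 3 trees catch fire, 6 burn out
  ..TF.
  ..F.F
  .....
  .....
  .....
  .....

..TF.
..F.F
.....
.....
.....
.....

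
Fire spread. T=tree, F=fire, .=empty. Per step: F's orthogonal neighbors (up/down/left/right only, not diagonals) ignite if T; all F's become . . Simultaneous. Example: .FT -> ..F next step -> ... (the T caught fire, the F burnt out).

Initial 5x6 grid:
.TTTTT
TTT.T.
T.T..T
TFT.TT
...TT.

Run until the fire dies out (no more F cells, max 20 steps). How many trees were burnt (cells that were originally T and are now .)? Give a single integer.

Answer: 13

Derivation:
Step 1: +2 fires, +1 burnt (F count now 2)
Step 2: +2 fires, +2 burnt (F count now 2)
Step 3: +2 fires, +2 burnt (F count now 2)
Step 4: +2 fires, +2 burnt (F count now 2)
Step 5: +2 fires, +2 burnt (F count now 2)
Step 6: +1 fires, +2 burnt (F count now 1)
Step 7: +2 fires, +1 burnt (F count now 2)
Step 8: +0 fires, +2 burnt (F count now 0)
Fire out after step 8
Initially T: 18, now '.': 25
Total burnt (originally-T cells now '.'): 13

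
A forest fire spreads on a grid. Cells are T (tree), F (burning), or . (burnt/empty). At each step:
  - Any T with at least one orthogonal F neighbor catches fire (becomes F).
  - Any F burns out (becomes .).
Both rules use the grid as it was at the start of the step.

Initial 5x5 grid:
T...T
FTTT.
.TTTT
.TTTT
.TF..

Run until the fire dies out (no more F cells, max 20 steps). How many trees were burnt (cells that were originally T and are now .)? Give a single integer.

Step 1: +4 fires, +2 burnt (F count now 4)
Step 2: +5 fires, +4 burnt (F count now 5)
Step 3: +3 fires, +5 burnt (F count now 3)
Step 4: +1 fires, +3 burnt (F count now 1)
Step 5: +0 fires, +1 burnt (F count now 0)
Fire out after step 5
Initially T: 14, now '.': 24
Total burnt (originally-T cells now '.'): 13

Answer: 13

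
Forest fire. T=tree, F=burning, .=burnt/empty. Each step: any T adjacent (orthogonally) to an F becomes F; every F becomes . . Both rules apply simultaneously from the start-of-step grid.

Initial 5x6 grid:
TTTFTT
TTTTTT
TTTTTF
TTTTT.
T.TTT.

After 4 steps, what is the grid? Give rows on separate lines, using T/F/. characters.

Step 1: 5 trees catch fire, 2 burn out
  TTF.FT
  TTTFTF
  TTTTF.
  TTTTT.
  T.TTT.
Step 2: 6 trees catch fire, 5 burn out
  TF...F
  TTF.F.
  TTTF..
  TTTTF.
  T.TTT.
Step 3: 5 trees catch fire, 6 burn out
  F.....
  TF....
  TTF...
  TTTF..
  T.TTF.
Step 4: 4 trees catch fire, 5 burn out
  ......
  F.....
  TF....
  TTF...
  T.TF..

......
F.....
TF....
TTF...
T.TF..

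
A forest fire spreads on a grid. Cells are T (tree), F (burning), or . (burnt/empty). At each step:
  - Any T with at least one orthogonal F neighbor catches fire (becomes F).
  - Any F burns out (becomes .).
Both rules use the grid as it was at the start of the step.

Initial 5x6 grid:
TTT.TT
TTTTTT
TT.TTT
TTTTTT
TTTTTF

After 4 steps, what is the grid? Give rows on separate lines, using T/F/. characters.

Step 1: 2 trees catch fire, 1 burn out
  TTT.TT
  TTTTTT
  TT.TTT
  TTTTTF
  TTTTF.
Step 2: 3 trees catch fire, 2 burn out
  TTT.TT
  TTTTTT
  TT.TTF
  TTTTF.
  TTTF..
Step 3: 4 trees catch fire, 3 burn out
  TTT.TT
  TTTTTF
  TT.TF.
  TTTF..
  TTF...
Step 4: 5 trees catch fire, 4 burn out
  TTT.TF
  TTTTF.
  TT.F..
  TTF...
  TF....

TTT.TF
TTTTF.
TT.F..
TTF...
TF....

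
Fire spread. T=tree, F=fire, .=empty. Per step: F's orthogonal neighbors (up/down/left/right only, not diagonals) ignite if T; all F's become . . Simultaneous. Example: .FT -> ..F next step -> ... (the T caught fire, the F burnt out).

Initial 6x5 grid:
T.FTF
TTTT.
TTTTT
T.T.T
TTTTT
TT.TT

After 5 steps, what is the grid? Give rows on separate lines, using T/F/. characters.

Step 1: 2 trees catch fire, 2 burn out
  T..F.
  TTFT.
  TTTTT
  T.T.T
  TTTTT
  TT.TT
Step 2: 3 trees catch fire, 2 burn out
  T....
  TF.F.
  TTFTT
  T.T.T
  TTTTT
  TT.TT
Step 3: 4 trees catch fire, 3 burn out
  T....
  F....
  TF.FT
  T.F.T
  TTTTT
  TT.TT
Step 4: 4 trees catch fire, 4 burn out
  F....
  .....
  F...F
  T...T
  TTFTT
  TT.TT
Step 5: 4 trees catch fire, 4 burn out
  .....
  .....
  .....
  F...F
  TF.FT
  TT.TT

.....
.....
.....
F...F
TF.FT
TT.TT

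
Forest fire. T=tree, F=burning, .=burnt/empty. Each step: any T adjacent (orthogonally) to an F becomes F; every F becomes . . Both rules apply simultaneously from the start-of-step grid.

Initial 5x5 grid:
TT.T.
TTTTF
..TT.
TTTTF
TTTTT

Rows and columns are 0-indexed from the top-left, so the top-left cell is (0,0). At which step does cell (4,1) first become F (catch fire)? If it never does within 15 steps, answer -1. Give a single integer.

Step 1: cell (4,1)='T' (+3 fires, +2 burnt)
Step 2: cell (4,1)='T' (+5 fires, +3 burnt)
Step 3: cell (4,1)='T' (+4 fires, +5 burnt)
Step 4: cell (4,1)='F' (+4 fires, +4 burnt)
  -> target ignites at step 4
Step 5: cell (4,1)='.' (+2 fires, +4 burnt)
Step 6: cell (4,1)='.' (+0 fires, +2 burnt)
  fire out at step 6

4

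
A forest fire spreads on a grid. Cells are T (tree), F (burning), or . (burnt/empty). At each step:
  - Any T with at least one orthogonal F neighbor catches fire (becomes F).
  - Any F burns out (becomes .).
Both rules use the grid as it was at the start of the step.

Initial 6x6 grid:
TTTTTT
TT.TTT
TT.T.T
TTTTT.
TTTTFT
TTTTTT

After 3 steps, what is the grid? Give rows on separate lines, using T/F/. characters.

Step 1: 4 trees catch fire, 1 burn out
  TTTTTT
  TT.TTT
  TT.T.T
  TTTTF.
  TTTF.F
  TTTTFT
Step 2: 4 trees catch fire, 4 burn out
  TTTTTT
  TT.TTT
  TT.T.T
  TTTF..
  TTF...
  TTTF.F
Step 3: 4 trees catch fire, 4 burn out
  TTTTTT
  TT.TTT
  TT.F.T
  TTF...
  TF....
  TTF...

TTTTTT
TT.TTT
TT.F.T
TTF...
TF....
TTF...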